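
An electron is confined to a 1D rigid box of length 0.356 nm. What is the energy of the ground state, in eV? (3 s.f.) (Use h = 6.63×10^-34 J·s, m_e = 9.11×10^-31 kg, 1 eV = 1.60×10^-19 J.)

E_1 = 2.97 eV

For an infinite well E_n = n²h²/(8m_eL²), so E_1 = h²/(8m_eL²) = (6.63×10^-34)²/(8·9.11×10^-31·(3.56×10^-10 m)²) = 4.759×10^-19 J.
Converting, E_1 = 4.759×10^-19 J / (1.60×10^-19 J/eV) = 2.97 eV.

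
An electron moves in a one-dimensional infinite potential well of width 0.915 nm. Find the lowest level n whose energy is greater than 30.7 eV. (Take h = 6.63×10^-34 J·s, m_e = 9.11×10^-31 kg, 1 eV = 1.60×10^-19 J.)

E_1 = h²/(8m_eL²) = 7.204×10^-20 J = 0.4503 eV.
Need n² > 30.7/0.4503 = 68.18, i.e. n > 8.257.
The smallest integer satisfying this is n = 9.

n = 9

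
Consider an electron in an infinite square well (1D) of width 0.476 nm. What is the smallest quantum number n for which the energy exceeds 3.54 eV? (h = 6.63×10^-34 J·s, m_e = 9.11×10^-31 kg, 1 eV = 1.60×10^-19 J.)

n = 2

E_1 = h²/(8m_eL²) = 2.662×10^-19 J = 1.664 eV.
Need n² > 3.54/1.664 = 2.127, i.e. n > 1.458.
The smallest integer satisfying this is n = 2.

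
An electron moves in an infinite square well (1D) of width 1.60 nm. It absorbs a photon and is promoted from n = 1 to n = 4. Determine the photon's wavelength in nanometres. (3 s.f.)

E_1 = h²/(8m_eL²) = 2.353×10^-20 J, so ΔE = (4² − 1²)E_1 = 3.530×10^-19 J.
λ = hc/ΔE = (6.626×10^-34·2.998×10^8)/3.530×10^-19 = 5.63×10^-7 m = 563 nm.

λ = 563 nm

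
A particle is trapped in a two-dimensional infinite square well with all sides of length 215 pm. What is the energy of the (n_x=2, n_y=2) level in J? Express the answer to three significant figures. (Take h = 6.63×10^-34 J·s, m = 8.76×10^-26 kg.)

E = 1.09×10^-22 J

For a 2D rectangular well E = (h²/8m)·Σ n_i²/L_i² = (6.63×10^-34)²/(8·8.76×10^-26) · [2²/(215 pm)² + 2²/(215 pm)²].
Evaluating gives E = 1.09×10^-22 J.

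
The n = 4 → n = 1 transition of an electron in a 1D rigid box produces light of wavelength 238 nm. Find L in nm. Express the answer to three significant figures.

L = 1.04 nm

The photon carries ΔE = hc/λ = 6.626×10^-34·2.998×10^8/2.38×10^-7 m = 8.347×10^-19 J.
Since ΔE = (4² − 1²)E_1, E_1 = 5.565×10^-20 J, and L = h/√(8m_eE_1) = 1.04×10^-9 m = 1.04 nm.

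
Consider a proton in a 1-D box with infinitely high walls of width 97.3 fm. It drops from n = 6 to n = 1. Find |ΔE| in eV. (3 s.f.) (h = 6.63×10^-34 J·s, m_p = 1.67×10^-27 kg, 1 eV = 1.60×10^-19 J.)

E_1 = h²/(8m_pL²) = 3.475×10^-15 J.
|ΔE| = |6² − 1²|·E_1 = 35·3.475×10^-15 J = 1.216×10^-13 J = 7.60×10^5 eV.

|ΔE| = 7.60×10^5 eV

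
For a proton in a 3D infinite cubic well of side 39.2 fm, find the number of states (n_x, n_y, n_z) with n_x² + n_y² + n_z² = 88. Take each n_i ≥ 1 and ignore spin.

degeneracy = 3

The level has n_x² + n_y² + n_z² = 88. The ordered positive-integer solutions are (4, 6, 6), (6, 4, 6), (6, 6, 4).
That gives 3 states.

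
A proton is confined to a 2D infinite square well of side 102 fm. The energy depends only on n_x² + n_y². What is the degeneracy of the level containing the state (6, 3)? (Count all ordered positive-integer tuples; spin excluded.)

The level has n_x² + n_y² = 45. The ordered positive-integer solutions are (3, 6), (6, 3).
That gives 2 states.

degeneracy = 2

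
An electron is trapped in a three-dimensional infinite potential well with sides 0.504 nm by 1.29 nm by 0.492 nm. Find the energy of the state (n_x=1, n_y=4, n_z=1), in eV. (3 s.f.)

For a 3D rectangular well E = (h²/8m_e)·Σ n_i²/L_i² = (6.626×10^-34)²/(8·9.109×10^-31) · [1²/(0.504 nm)² + 4²/(1.29 nm)² + 1²/(0.492 nm)²].
Evaluating gives E = 1.065×10^-18 J = 6.65 eV.

E = 6.65 eV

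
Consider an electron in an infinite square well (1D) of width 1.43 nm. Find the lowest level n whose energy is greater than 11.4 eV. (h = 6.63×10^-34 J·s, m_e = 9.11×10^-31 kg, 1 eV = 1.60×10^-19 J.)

n = 8

E_1 = h²/(8m_eL²) = 2.949×10^-20 J = 0.1843 eV.
Need n² > 11.4/0.1843 = 61.86, i.e. n > 7.865.
The smallest integer satisfying this is n = 8.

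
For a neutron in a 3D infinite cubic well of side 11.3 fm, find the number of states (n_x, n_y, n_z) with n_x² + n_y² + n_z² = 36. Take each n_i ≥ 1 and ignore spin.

degeneracy = 3

The level has n_x² + n_y² + n_z² = 36. The ordered positive-integer solutions are (2, 4, 4), (4, 2, 4), (4, 4, 2).
That gives 3 states.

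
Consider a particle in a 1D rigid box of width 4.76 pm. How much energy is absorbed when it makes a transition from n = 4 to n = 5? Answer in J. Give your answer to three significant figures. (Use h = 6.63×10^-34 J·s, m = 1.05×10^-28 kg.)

|ΔE| = 2.08×10^-16 J

E_1 = h²/(8mL²) = 2.310×10^-17 J.
|ΔE| = |4² − 5²|·E_1 = 9·2.310×10^-17 J = 2.08×10^-16 J.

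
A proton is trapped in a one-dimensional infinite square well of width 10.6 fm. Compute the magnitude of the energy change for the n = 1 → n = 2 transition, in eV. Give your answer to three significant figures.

E_1 = h²/(8m_pL²) = 2.919×10^-13 J.
|ΔE| = |1² − 2²|·E_1 = 3·2.919×10^-13 J = 8.757×10^-13 J = 5.47×10^6 eV.

|ΔE| = 5.47×10^6 eV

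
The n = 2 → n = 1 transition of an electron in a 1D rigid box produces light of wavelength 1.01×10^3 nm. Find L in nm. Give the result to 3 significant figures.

The photon carries ΔE = hc/λ = 6.626×10^-34·2.998×10^8/1.01×10^-6 m = 1.967×10^-19 J.
Since ΔE = (2² − 1²)E_1, E_1 = 6.557×10^-20 J, and L = h/√(8m_eE_1) = 9.59×10^-10 m = 0.959 nm.

L = 0.959 nm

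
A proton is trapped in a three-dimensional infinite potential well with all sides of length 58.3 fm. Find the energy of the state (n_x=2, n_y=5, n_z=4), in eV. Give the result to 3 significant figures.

For a 3D rectangular well E = (h²/8m_p)·Σ n_i²/L_i² = (6.626×10^-34)²/(8·1.673×10^-27) · [2²/(58.3 fm)² + 5²/(58.3 fm)² + 4²/(58.3 fm)²].
Evaluating gives E = 4.343×10^-13 J = 2.71×10^6 eV.

E = 2.71×10^6 eV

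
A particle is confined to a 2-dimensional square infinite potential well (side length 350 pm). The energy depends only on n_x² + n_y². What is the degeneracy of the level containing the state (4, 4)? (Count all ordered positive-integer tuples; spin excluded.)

degeneracy = 1

The level has n_x² + n_y² = 32. The ordered positive-integer solutions are (4, 4).
That gives 1 state.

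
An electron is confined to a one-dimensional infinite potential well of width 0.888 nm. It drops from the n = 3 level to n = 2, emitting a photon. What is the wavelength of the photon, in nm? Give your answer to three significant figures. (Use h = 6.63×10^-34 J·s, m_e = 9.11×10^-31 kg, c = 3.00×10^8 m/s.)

E_1 = h²/(8m_eL²) = 7.649×10^-20 J, so ΔE = (3² − 2²)E_1 = 3.824×10^-19 J.
λ = hc/ΔE = (6.63×10^-34·3.00×10^8)/3.824×10^-19 = 5.20×10^-7 m = 520 nm.

λ = 520 nm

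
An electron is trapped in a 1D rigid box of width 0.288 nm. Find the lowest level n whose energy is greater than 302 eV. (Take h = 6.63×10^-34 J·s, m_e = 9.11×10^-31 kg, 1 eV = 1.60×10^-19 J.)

n = 9

E_1 = h²/(8m_eL²) = 7.272×10^-19 J = 4.545 eV.
Need n² > 302/4.545 = 66.45, i.e. n > 8.152.
The smallest integer satisfying this is n = 9.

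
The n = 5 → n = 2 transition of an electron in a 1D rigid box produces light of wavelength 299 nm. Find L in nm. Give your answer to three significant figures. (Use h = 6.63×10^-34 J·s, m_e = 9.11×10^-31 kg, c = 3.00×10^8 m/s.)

The photon carries ΔE = hc/λ = 6.63×10^-34·3.00×10^8/2.99×10^-7 m = 6.652×10^-19 J.
Since ΔE = (5² − 2²)E_1, E_1 = 3.168×10^-20 J, and L = h/√(8m_eE_1) = 1.38×10^-9 m = 1.38 nm.

L = 1.38 nm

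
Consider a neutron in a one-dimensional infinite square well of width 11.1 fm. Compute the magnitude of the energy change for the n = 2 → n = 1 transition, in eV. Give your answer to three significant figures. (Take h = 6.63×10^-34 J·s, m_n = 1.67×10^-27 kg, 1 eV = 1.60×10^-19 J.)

|ΔE| = 5.01×10^6 eV

E_1 = h²/(8m_nL²) = 2.670×10^-13 J.
|ΔE| = |2² − 1²|·E_1 = 3·2.670×10^-13 J = 8.010×10^-13 J = 5.01×10^6 eV.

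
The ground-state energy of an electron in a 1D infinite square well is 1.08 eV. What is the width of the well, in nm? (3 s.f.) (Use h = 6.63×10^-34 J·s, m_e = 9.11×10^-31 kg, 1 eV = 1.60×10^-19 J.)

From E_n = n²h²/(8m_eL²), L = n·h/√(8m_eE_n).
E_1 = 1.08 eV = 1.728×10^-19 J, so L = 1·6.63×10^-34/√(8·9.11×10^-31·1.728×10^-19) = 5.91×10^-10 m = 0.591 nm.

L = 0.591 nm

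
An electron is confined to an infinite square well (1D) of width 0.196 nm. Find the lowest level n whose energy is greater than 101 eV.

n = 4

E_1 = h²/(8m_eL²) = 1.568×10^-18 J = 9.788 eV.
Need n² > 101/9.788 = 10.32, i.e. n > 3.212.
The smallest integer satisfying this is n = 4.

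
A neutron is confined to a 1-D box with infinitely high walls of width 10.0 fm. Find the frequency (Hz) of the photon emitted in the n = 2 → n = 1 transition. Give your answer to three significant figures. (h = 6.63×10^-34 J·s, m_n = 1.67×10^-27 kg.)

E_1 = h²/(8m_nL²) = 3.290×10^-13 J and ΔE = (2² − 1²)E_1 = 9.870×10^-13 J.
f = ΔE/h = 9.870×10^-13/6.63×10^-34 = 1.49×10^21 Hz.

f = 1.49×10^21 Hz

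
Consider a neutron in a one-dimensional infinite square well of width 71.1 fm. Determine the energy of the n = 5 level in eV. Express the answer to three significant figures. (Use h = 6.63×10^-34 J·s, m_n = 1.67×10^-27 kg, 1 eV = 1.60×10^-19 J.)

E_5 = 1.02×10^6 eV

For an infinite well E_n = n²h²/(8m_nL²), so E_1 = h²/(8m_nL²) = (6.63×10^-34)²/(8·1.67×10^-27·(7.11×10^-14 m)²) = 6.509×10^-15 J.
Then E_5 = 5²·E_1 = 25·6.509×10^-15 J = 1.627×10^-13 J.
Converting, E_5 = 1.627×10^-13 J / (1.60×10^-19 J/eV) = 1.02×10^6 eV.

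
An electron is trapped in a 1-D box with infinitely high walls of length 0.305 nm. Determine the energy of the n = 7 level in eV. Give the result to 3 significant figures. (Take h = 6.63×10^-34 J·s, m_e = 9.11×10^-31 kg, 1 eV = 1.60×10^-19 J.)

For an infinite well E_n = n²h²/(8m_eL²), so E_1 = h²/(8m_eL²) = (6.63×10^-34)²/(8·9.11×10^-31·(3.05×10^-10 m)²) = 6.484×10^-19 J.
Then E_7 = 7²·E_1 = 49·6.484×10^-19 J = 3.177×10^-17 J.
Converting, E_7 = 3.177×10^-17 J / (1.60×10^-19 J/eV) = 199 eV.

E_7 = 199 eV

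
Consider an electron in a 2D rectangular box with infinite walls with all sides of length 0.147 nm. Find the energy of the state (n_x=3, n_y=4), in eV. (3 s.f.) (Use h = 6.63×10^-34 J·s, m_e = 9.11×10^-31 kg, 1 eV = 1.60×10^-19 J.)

For a 2D rectangular well E = (h²/8m_e)·Σ n_i²/L_i² = (6.63×10^-34)²/(8·9.11×10^-31) · [3²/(0.147 nm)² + 4²/(0.147 nm)²].
Evaluating gives E = 6.978×10^-17 J = 436 eV.

E = 436 eV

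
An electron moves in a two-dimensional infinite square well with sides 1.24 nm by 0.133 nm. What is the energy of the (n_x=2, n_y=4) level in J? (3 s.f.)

E = 5.47×10^-17 J

For a 2D rectangular well E = (h²/8m_e)·Σ n_i²/L_i² = (6.626×10^-34)²/(8·9.109×10^-31) · [2²/(1.24 nm)² + 4²/(0.133 nm)²].
Evaluating gives E = 5.47×10^-17 J.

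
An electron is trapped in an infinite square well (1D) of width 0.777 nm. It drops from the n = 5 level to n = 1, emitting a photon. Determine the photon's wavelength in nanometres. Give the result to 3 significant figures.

E_1 = h²/(8m_eL²) = 9.979×10^-20 J, so ΔE = (5² − 1²)E_1 = 2.395×10^-18 J.
λ = hc/ΔE = (6.626×10^-34·2.998×10^8)/2.395×10^-18 = 8.29×10^-8 m = 82.9 nm.

λ = 82.9 nm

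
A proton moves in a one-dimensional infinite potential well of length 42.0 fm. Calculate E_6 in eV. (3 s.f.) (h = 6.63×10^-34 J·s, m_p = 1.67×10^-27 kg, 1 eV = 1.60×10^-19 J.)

E_6 = 4.20×10^6 eV

For an infinite well E_n = n²h²/(8m_pL²), so E_1 = h²/(8m_pL²) = (6.63×10^-34)²/(8·1.67×10^-27·(4.20×10^-14 m)²) = 1.865×10^-14 J.
Then E_6 = 6²·E_1 = 36·1.865×10^-14 J = 6.714×10^-13 J.
Converting, E_6 = 6.714×10^-13 J / (1.60×10^-19 J/eV) = 4.20×10^6 eV.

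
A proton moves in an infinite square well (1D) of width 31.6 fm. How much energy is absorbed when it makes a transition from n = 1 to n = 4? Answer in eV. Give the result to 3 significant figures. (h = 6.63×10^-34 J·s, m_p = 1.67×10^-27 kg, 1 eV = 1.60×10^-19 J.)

|ΔE| = 3.09×10^6 eV

E_1 = h²/(8m_pL²) = 3.295×10^-14 J.
|ΔE| = |1² − 4²|·E_1 = 15·3.295×10^-14 J = 4.943×10^-13 J = 3.09×10^6 eV.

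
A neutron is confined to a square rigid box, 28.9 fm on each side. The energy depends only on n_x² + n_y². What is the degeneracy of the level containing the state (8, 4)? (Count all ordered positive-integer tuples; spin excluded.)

degeneracy = 2

The level has n_x² + n_y² = 80. The ordered positive-integer solutions are (4, 8), (8, 4).
That gives 2 states.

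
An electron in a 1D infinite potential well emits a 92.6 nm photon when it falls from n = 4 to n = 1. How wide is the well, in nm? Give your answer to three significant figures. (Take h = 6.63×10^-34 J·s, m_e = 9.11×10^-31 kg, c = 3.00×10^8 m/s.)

The photon carries ΔE = hc/λ = 6.63×10^-34·3.00×10^8/9.26×10^-8 m = 2.148×10^-18 J.
Since ΔE = (4² − 1²)E_1, E_1 = 1.432×10^-19 J, and L = h/√(8m_eE_1) = 6.49×10^-10 m = 0.649 nm.

L = 0.649 nm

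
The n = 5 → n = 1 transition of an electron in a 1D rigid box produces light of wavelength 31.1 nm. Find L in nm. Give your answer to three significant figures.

L = 0.476 nm

The photon carries ΔE = hc/λ = 6.626×10^-34·2.998×10^8/3.11×10^-8 m = 6.387×10^-18 J.
Since ΔE = (5² − 1²)E_1, E_1 = 2.661×10^-19 J, and L = h/√(8m_eE_1) = 4.76×10^-10 m = 0.476 nm.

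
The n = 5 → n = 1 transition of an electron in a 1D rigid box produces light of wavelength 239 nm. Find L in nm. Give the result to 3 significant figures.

L = 1.32 nm

The photon carries ΔE = hc/λ = 6.626×10^-34·2.998×10^8/2.39×10^-7 m = 8.312×10^-19 J.
Since ΔE = (5² − 1²)E_1, E_1 = 3.463×10^-20 J, and L = h/√(8m_eE_1) = 1.32×10^-9 m = 1.32 nm.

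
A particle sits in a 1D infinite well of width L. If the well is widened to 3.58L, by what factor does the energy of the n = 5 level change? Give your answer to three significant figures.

0.0780

E_n ∝ 1/L², so the energy scales by 1/3.58² = 0.0780.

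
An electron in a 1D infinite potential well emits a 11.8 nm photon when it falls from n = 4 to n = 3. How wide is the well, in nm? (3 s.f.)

The photon carries ΔE = hc/λ = 6.626×10^-34·2.998×10^8/1.18×10^-8 m = 1.683×10^-17 J.
Since ΔE = (4² − 3²)E_1, E_1 = 2.404×10^-18 J, and L = h/√(8m_eE_1) = 1.58×10^-10 m = 0.158 nm.

L = 0.158 nm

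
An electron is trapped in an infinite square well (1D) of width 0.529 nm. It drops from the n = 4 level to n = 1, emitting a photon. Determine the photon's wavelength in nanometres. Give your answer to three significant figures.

λ = 61.5 nm

E_1 = h²/(8m_eL²) = 2.153×10^-19 J, so ΔE = (4² − 1²)E_1 = 3.230×10^-18 J.
λ = hc/ΔE = (6.626×10^-34·2.998×10^8)/3.230×10^-18 = 6.15×10^-8 m = 61.5 nm.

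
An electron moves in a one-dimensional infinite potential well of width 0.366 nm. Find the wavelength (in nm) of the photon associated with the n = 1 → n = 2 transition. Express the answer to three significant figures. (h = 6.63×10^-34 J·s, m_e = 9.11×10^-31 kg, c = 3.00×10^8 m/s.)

λ = 147 nm

E_1 = h²/(8m_eL²) = 4.503×10^-19 J, so ΔE = (2² − 1²)E_1 = 1.351×10^-18 J.
λ = hc/ΔE = (6.63×10^-34·3.00×10^8)/1.351×10^-18 = 1.47×10^-7 m = 147 nm.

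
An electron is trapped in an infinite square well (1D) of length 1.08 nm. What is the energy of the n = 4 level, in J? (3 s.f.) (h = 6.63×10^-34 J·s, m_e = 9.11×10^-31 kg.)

E_4 = 8.27×10^-19 J

For an infinite well E_n = n²h²/(8m_eL²), so E_1 = h²/(8m_eL²) = (6.63×10^-34)²/(8·9.11×10^-31·(1.08×10^-9 m)²) = 5.171×10^-20 J.
Then E_4 = 4²·E_1 = 16·5.171×10^-20 J = 8.27×10^-19 J.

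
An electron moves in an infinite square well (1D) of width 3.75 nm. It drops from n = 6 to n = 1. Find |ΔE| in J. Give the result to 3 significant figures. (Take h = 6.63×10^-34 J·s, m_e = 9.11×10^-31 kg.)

E_1 = h²/(8m_eL²) = 4.289×10^-21 J.
|ΔE| = |6² − 1²|·E_1 = 35·4.289×10^-21 J = 1.50×10^-19 J.

|ΔE| = 1.50×10^-19 J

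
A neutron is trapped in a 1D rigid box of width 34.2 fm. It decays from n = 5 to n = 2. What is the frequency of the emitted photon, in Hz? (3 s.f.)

f = 8.88×10^20 Hz

E_1 = h²/(8m_nL²) = 2.801×10^-14 J and ΔE = (5² − 2²)E_1 = 5.882×10^-13 J.
f = ΔE/h = 5.882×10^-13/6.626×10^-34 = 8.88×10^20 Hz.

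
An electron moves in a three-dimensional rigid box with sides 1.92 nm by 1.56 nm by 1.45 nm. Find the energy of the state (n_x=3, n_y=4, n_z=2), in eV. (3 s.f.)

E = 4.11 eV

For a 3D rectangular well E = (h²/8m_e)·Σ n_i²/L_i² = (6.626×10^-34)²/(8·9.109×10^-31) · [3²/(1.92 nm)² + 4²/(1.56 nm)² + 2²/(1.45 nm)²].
Evaluating gives E = 6.578×10^-19 J = 4.11 eV.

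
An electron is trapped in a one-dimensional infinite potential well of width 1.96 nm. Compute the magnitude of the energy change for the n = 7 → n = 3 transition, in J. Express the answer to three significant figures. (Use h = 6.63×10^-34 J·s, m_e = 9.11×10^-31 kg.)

E_1 = h²/(8m_eL²) = 1.570×10^-20 J.
|ΔE| = |7² − 3²|·E_1 = 40·1.570×10^-20 J = 6.28×10^-19 J.

|ΔE| = 6.28×10^-19 J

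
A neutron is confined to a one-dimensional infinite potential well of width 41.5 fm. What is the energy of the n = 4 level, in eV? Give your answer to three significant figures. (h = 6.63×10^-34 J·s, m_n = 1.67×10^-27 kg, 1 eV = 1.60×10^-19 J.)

E_4 = 1.91×10^6 eV

For an infinite well E_n = n²h²/(8m_nL²), so E_1 = h²/(8m_nL²) = (6.63×10^-34)²/(8·1.67×10^-27·(4.15×10^-14 m)²) = 1.910×10^-14 J.
Then E_4 = 4²·E_1 = 16·1.910×10^-14 J = 3.056×10^-13 J.
Converting, E_4 = 3.056×10^-13 J / (1.60×10^-19 J/eV) = 1.91×10^6 eV.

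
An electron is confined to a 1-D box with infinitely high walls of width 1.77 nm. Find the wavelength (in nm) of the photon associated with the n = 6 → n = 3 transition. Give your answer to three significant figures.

λ = 383 nm

E_1 = h²/(8m_eL²) = 1.923×10^-20 J, so ΔE = (6² − 3²)E_1 = 5.192×10^-19 J.
λ = hc/ΔE = (6.626×10^-34·2.998×10^8)/5.192×10^-19 = 3.83×10^-7 m = 383 nm.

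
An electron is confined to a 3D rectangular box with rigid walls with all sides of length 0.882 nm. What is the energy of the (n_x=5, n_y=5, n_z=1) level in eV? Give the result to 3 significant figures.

E = 24.7 eV

For a 3D rectangular well E = (h²/8m_e)·Σ n_i²/L_i² = (6.626×10^-34)²/(8·9.109×10^-31) · [5²/(0.882 nm)² + 5²/(0.882 nm)² + 1²/(0.882 nm)²].
Evaluating gives E = 3.950×10^-18 J = 24.7 eV.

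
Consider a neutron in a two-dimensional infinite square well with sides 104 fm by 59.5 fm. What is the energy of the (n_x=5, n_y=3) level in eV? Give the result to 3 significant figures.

E = 9.93×10^5 eV

For a 2D rectangular well E = (h²/8m_n)·Σ n_i²/L_i² = (6.626×10^-34)²/(8·1.675×10^-27) · [5²/(104 fm)² + 3²/(59.5 fm)²].
Evaluating gives E = 1.590×10^-13 J = 9.93×10^5 eV.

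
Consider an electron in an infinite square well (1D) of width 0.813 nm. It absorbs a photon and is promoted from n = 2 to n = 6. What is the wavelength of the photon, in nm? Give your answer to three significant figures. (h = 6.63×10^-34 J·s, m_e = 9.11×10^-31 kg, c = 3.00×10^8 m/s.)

E_1 = h²/(8m_eL²) = 9.125×10^-20 J, so ΔE = (6² − 2²)E_1 = 2.920×10^-18 J.
λ = hc/ΔE = (6.63×10^-34·3.00×10^8)/2.920×10^-18 = 6.81×10^-8 m = 68.1 nm.

λ = 68.1 nm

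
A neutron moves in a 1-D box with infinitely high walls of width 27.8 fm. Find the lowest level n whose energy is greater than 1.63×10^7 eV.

E_1 = h²/(8m_nL²) = 4.239×10^-14 J = 2.646×10^5 eV.
Need n² > 1.63×10^7/2.646×10^5 = 61.60, i.e. n > 7.849.
The smallest integer satisfying this is n = 8.

n = 8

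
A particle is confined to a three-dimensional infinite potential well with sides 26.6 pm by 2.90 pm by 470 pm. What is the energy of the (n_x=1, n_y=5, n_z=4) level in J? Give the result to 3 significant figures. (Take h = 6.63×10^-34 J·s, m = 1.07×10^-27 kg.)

E = 1.53×10^-16 J

For a 3D rectangular well E = (h²/8m)·Σ n_i²/L_i² = (6.63×10^-34)²/(8·1.07×10^-27) · [1²/(26.6 pm)² + 5²/(2.90 pm)² + 4²/(470 pm)²].
Evaluating gives E = 1.53×10^-16 J.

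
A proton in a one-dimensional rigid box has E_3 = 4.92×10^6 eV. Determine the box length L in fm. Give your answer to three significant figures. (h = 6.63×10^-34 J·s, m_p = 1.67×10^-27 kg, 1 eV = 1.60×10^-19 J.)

L = 19.4 fm

From E_n = n²h²/(8m_pL²), L = n·h/√(8m_pE_n).
E_3 = 4.92×10^6 eV = 7.872×10^-13 J, so L = 3·6.63×10^-34/√(8·1.67×10^-27·7.872×10^-13) = 1.94×10^-14 m = 19.4 fm.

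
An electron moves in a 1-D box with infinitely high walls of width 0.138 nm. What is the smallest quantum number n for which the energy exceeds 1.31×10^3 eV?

E_1 = h²/(8m_eL²) = 3.164×10^-18 J = 19.75 eV.
Need n² > 1.31×10^3/19.75 = 66.33, i.e. n > 8.144.
The smallest integer satisfying this is n = 9.

n = 9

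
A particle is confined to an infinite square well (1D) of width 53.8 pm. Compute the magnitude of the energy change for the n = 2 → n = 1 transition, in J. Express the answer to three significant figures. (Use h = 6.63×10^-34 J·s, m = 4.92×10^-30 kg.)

|ΔE| = 1.16×10^-17 J

E_1 = h²/(8mL²) = 3.858×10^-18 J.
|ΔE| = |2² − 1²|·E_1 = 3·3.858×10^-18 J = 1.16×10^-17 J.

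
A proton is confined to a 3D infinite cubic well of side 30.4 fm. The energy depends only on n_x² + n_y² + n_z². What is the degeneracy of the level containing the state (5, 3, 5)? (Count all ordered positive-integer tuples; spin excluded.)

degeneracy = 9

The level has n_x² + n_y² + n_z² = 59. The ordered positive-integer solutions are (1, 3, 7), (1, 7, 3), (3, 1, 7), (3, 5, 5), (3, 7, 1), (5, 3, 5), (5, 5, 3), (7, 1, 3), (7, 3, 1).
That gives 9 states.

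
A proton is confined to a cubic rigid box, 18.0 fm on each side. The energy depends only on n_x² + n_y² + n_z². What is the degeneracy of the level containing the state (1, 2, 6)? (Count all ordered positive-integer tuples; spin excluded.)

The level has n_x² + n_y² + n_z² = 41. The ordered positive-integer solutions are (1, 2, 6), (1, 6, 2), (2, 1, 6), (2, 6, 1), (3, 4, 4), (4, 3, 4), (4, 4, 3), (6, 1, 2), (6, 2, 1).
That gives 9 states.

degeneracy = 9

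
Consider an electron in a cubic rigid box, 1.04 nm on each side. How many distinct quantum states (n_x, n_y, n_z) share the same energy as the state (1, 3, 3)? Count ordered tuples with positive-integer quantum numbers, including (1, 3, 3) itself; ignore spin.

The level has n_x² + n_y² + n_z² = 19. The ordered positive-integer solutions are (1, 3, 3), (3, 1, 3), (3, 3, 1).
That gives 3 states.

degeneracy = 3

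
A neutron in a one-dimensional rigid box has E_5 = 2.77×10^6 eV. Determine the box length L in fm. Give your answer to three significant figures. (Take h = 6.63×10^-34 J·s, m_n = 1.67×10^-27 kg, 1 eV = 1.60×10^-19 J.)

From E_n = n²h²/(8m_nL²), L = n·h/√(8m_nE_n).
E_5 = 2.77×10^6 eV = 4.432×10^-13 J, so L = 5·6.63×10^-34/√(8·1.67×10^-27·4.432×10^-13) = 4.31×10^-14 m = 43.1 fm.

L = 43.1 fm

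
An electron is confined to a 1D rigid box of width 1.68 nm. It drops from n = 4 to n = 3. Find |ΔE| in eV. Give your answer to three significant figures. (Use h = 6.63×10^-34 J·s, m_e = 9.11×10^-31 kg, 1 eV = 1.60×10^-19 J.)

|ΔE| = 0.935 eV

E_1 = h²/(8m_eL²) = 2.137×10^-20 J.
|ΔE| = |4² − 3²|·E_1 = 7·2.137×10^-20 J = 1.496×10^-19 J = 0.935 eV.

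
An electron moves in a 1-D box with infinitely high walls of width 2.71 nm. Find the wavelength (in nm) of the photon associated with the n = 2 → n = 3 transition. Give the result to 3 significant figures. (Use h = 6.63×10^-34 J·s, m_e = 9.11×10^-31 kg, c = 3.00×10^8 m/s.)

λ = 4.84×10^3 nm

E_1 = h²/(8m_eL²) = 8.213×10^-21 J, so ΔE = (3² − 2²)E_1 = 4.106×10^-20 J.
λ = hc/ΔE = (6.63×10^-34·3.00×10^8)/4.106×10^-20 = 4.84×10^-6 m = 4.84×10^3 nm.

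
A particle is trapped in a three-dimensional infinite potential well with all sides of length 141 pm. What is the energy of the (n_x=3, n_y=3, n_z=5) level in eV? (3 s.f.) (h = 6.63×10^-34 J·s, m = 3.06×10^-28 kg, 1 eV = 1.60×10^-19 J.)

For a 3D rectangular well E = (h²/8m)·Σ n_i²/L_i² = (6.63×10^-34)²/(8·3.06×10^-28) · [3²/(141 pm)² + 3²/(141 pm)² + 5²/(141 pm)²].
Evaluating gives E = 3.884×10^-19 J = 2.43 eV.

E = 2.43 eV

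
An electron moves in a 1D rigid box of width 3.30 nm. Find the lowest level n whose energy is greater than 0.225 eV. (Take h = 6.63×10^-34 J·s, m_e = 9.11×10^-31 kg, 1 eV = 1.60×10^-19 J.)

E_1 = h²/(8m_eL²) = 5.538×10^-21 J = 0.03461 eV.
Need n² > 0.225/0.03461 = 6.501, i.e. n > 2.550.
The smallest integer satisfying this is n = 3.

n = 3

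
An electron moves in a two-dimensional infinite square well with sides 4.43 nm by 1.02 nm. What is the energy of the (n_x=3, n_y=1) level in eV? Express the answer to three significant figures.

E = 0.534 eV

For a 2D rectangular well E = (h²/8m_e)·Σ n_i²/L_i² = (6.626×10^-34)²/(8·9.109×10^-31) · [3²/(4.43 nm)² + 1²/(1.02 nm)²].
Evaluating gives E = 8.554×10^-20 J = 0.534 eV.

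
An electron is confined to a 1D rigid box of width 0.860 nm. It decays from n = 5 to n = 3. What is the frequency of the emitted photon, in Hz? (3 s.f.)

f = 1.97×10^15 Hz

E_1 = h²/(8m_eL²) = 8.146×10^-20 J and ΔE = (5² − 3²)E_1 = 1.303×10^-18 J.
f = ΔE/h = 1.303×10^-18/6.626×10^-34 = 1.97×10^15 Hz.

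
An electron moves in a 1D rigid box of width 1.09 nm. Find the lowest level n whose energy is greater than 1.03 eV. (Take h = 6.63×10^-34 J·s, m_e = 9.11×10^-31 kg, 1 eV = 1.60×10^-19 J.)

n = 2

E_1 = h²/(8m_eL²) = 5.077×10^-20 J = 0.3173 eV.
Need n² > 1.03/0.3173 = 3.246, i.e. n > 1.802.
The smallest integer satisfying this is n = 2.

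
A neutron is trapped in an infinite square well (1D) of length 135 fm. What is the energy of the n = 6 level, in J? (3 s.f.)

E_6 = 6.47×10^-14 J

For an infinite well E_n = n²h²/(8m_nL²), so E_1 = h²/(8m_nL²) = (6.626×10^-34)²/(8·1.675×10^-27·(1.35×10^-13 m)²) = 1.798×10^-15 J.
Then E_6 = 6²·E_1 = 36·1.798×10^-15 J = 6.47×10^-14 J.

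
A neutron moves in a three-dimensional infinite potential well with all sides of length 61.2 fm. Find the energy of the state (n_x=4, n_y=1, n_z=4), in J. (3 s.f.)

E = 2.89×10^-13 J

For a 3D rectangular well E = (h²/8m_n)·Σ n_i²/L_i² = (6.626×10^-34)²/(8·1.675×10^-27) · [4²/(61.2 fm)² + 1²/(61.2 fm)² + 4²/(61.2 fm)²].
Evaluating gives E = 2.89×10^-13 J.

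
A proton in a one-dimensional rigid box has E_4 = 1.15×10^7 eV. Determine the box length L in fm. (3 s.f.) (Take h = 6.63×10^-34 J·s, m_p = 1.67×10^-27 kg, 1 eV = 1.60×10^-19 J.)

From E_n = n²h²/(8m_pL²), L = n·h/√(8m_pE_n).
E_4 = 1.15×10^7 eV = 1.840×10^-12 J, so L = 4·6.63×10^-34/√(8·1.67×10^-27·1.840×10^-12) = 1.69×10^-14 m = 16.9 fm.

L = 16.9 fm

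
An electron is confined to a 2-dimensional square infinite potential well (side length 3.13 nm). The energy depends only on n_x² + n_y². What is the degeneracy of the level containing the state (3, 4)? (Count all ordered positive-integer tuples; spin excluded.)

The level has n_x² + n_y² = 25. The ordered positive-integer solutions are (3, 4), (4, 3).
That gives 2 states.

degeneracy = 2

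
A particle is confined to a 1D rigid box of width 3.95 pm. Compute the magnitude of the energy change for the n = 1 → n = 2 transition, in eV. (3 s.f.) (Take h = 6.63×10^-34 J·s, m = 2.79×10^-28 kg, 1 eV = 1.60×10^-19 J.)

E_1 = h²/(8mL²) = 1.262×10^-17 J.
|ΔE| = |1² − 2²|·E_1 = 3·1.262×10^-17 J = 3.786×10^-17 J = 237 eV.

|ΔE| = 237 eV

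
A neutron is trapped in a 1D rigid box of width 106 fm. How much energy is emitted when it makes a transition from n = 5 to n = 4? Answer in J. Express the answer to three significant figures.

E_1 = h²/(8m_nL²) = 2.916×10^-15 J.
|ΔE| = |5² − 4²|·E_1 = 9·2.916×10^-15 J = 2.62×10^-14 J.

|ΔE| = 2.62×10^-14 J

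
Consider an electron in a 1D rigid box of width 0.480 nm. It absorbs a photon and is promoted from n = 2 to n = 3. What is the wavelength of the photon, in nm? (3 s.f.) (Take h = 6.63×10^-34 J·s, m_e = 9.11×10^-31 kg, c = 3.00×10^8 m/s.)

λ = 152 nm

E_1 = h²/(8m_eL²) = 2.618×10^-19 J, so ΔE = (3² − 2²)E_1 = 1.309×10^-18 J.
λ = hc/ΔE = (6.63×10^-34·3.00×10^8)/1.309×10^-18 = 1.52×10^-7 m = 152 nm.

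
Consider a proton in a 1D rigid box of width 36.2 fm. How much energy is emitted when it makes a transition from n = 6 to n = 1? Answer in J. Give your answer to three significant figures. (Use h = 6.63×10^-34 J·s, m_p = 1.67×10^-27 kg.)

|ΔE| = 8.79×10^-13 J

E_1 = h²/(8m_pL²) = 2.511×10^-14 J.
|ΔE| = |6² − 1²|·E_1 = 35·2.511×10^-14 J = 8.79×10^-13 J.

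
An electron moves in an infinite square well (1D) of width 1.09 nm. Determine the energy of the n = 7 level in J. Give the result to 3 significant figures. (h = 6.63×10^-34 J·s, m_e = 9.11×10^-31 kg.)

For an infinite well E_n = n²h²/(8m_eL²), so E_1 = h²/(8m_eL²) = (6.63×10^-34)²/(8·9.11×10^-31·(1.09×10^-9 m)²) = 5.077×10^-20 J.
Then E_7 = 7²·E_1 = 49·5.077×10^-20 J = 2.49×10^-18 J.

E_7 = 2.49×10^-18 J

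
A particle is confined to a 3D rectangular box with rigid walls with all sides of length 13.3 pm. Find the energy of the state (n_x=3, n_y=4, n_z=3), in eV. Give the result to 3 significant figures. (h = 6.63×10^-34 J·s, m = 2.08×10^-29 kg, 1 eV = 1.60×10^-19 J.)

For a 3D rectangular well E = (h²/8m)·Σ n_i²/L_i² = (6.63×10^-34)²/(8·2.08×10^-29) · [3²/(13.3 pm)² + 4²/(13.3 pm)² + 3²/(13.3 pm)²].
Evaluating gives E = 5.077×10^-16 J = 3.17×10^3 eV.

E = 3.17×10^3 eV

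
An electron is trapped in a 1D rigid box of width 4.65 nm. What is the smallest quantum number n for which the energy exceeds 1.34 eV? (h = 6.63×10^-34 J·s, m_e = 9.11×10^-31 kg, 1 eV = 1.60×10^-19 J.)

n = 9

E_1 = h²/(8m_eL²) = 2.789×10^-21 J = 0.01743 eV.
Need n² > 1.34/0.01743 = 76.88, i.e. n > 8.768.
The smallest integer satisfying this is n = 9.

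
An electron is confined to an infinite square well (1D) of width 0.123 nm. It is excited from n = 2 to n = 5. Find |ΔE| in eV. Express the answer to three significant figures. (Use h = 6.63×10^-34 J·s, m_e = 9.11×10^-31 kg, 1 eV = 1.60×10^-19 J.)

|ΔE| = 523 eV

E_1 = h²/(8m_eL²) = 3.987×10^-18 J.
|ΔE| = |2² − 5²|·E_1 = 21·3.987×10^-18 J = 8.373×10^-17 J = 523 eV.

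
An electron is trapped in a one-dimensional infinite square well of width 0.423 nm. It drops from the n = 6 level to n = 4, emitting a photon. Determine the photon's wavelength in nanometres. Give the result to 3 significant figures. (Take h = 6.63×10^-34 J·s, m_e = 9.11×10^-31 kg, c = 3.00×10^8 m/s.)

E_1 = h²/(8m_eL²) = 3.371×10^-19 J, so ΔE = (6² − 4²)E_1 = 6.742×10^-18 J.
λ = hc/ΔE = (6.63×10^-34·3.00×10^8)/6.742×10^-18 = 2.95×10^-8 m = 29.5 nm.

λ = 29.5 nm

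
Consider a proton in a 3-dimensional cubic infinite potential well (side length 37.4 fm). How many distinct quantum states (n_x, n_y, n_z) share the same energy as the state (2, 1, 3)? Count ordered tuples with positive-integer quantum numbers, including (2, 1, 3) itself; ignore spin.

The level has n_x² + n_y² + n_z² = 14. The ordered positive-integer solutions are (1, 2, 3), (1, 3, 2), (2, 1, 3), (2, 3, 1), (3, 1, 2), (3, 2, 1).
That gives 6 states.

degeneracy = 6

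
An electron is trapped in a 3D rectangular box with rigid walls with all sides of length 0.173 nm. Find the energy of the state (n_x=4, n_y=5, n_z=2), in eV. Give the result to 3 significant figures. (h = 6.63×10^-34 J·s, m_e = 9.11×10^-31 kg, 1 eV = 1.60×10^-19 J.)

For a 3D rectangular well E = (h²/8m_e)·Σ n_i²/L_i² = (6.63×10^-34)²/(8·9.11×10^-31) · [4²/(0.173 nm)² + 5²/(0.173 nm)² + 2²/(0.173 nm)²].
Evaluating gives E = 9.069×10^-17 J = 567 eV.

E = 567 eV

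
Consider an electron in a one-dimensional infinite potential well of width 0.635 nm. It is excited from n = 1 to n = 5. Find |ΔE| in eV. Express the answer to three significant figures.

|ΔE| = 22.4 eV

E_1 = h²/(8m_eL²) = 1.494×10^-19 J.
|ΔE| = |1² − 5²|·E_1 = 24·1.494×10^-19 J = 3.586×10^-18 J = 22.4 eV.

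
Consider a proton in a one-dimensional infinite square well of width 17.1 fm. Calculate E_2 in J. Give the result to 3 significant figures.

E_2 = 4.49×10^-13 J

For an infinite well E_n = n²h²/(8m_pL²), so E_1 = h²/(8m_pL²) = (6.626×10^-34)²/(8·1.673×10^-27·(1.71×10^-14 m)²) = 1.122×10^-13 J.
Then E_2 = 2²·E_1 = 4·1.122×10^-13 J = 4.49×10^-13 J.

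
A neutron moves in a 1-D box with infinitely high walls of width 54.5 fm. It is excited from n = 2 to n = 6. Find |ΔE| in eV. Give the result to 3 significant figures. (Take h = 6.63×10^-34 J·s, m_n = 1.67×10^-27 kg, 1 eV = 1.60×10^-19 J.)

|ΔE| = 2.22×10^6 eV

E_1 = h²/(8m_nL²) = 1.108×10^-14 J.
|ΔE| = |2² − 6²|·E_1 = 32·1.108×10^-14 J = 3.546×10^-13 J = 2.22×10^6 eV.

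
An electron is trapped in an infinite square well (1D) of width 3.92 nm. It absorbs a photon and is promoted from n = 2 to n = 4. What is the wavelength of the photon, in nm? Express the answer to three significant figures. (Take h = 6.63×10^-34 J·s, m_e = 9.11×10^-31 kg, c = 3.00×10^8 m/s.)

E_1 = h²/(8m_eL²) = 3.925×10^-21 J, so ΔE = (4² − 2²)E_1 = 4.710×10^-20 J.
λ = hc/ΔE = (6.63×10^-34·3.00×10^8)/4.710×10^-20 = 4.22×10^-6 m = 4.22×10^3 nm.

λ = 4.22×10^3 nm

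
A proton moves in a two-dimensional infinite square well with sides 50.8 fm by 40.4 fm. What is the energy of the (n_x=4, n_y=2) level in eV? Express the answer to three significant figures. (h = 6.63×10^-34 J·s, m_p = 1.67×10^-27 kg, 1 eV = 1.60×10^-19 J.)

E = 1.78×10^6 eV

For a 2D rectangular well E = (h²/8m_p)·Σ n_i²/L_i² = (6.63×10^-34)²/(8·1.67×10^-27) · [4²/(50.8 fm)² + 2²/(40.4 fm)²].
Evaluating gives E = 2.846×10^-13 J = 1.78×10^6 eV.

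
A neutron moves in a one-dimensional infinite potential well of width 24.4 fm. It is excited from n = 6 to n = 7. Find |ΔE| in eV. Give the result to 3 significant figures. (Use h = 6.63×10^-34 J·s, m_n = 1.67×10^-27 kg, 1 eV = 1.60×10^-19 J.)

E_1 = h²/(8m_nL²) = 5.526×10^-14 J.
|ΔE| = |6² − 7²|·E_1 = 13·5.526×10^-14 J = 7.184×10^-13 J = 4.49×10^6 eV.

|ΔE| = 4.49×10^6 eV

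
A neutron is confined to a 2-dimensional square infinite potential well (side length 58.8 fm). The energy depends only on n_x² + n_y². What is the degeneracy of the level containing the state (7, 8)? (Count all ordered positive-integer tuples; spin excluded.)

degeneracy = 2

The level has n_x² + n_y² = 113. The ordered positive-integer solutions are (7, 8), (8, 7).
That gives 2 states.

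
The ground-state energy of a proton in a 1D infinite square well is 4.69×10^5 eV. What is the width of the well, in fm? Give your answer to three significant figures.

From E_n = n²h²/(8m_pL²), L = n·h/√(8m_pE_n).
E_1 = 4.69×10^5 eV = 7.513×10^-14 J, so L = 1·6.626×10^-34/√(8·1.673×10^-27·7.513×10^-14) = 2.09×10^-14 m = 20.9 fm.

L = 20.9 fm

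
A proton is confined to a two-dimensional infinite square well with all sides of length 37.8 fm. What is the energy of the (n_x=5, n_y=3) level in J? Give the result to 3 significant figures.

For a 2D rectangular well E = (h²/8m_p)·Σ n_i²/L_i² = (6.626×10^-34)²/(8·1.673×10^-27) · [5²/(37.8 fm)² + 3²/(37.8 fm)²].
Evaluating gives E = 7.81×10^-13 J.

E = 7.81×10^-13 J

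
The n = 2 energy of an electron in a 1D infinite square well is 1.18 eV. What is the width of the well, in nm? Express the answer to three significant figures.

From E_n = n²h²/(8m_eL²), L = n·h/√(8m_eE_n).
E_2 = 1.18 eV = 1.890×10^-19 J, so L = 2·6.626×10^-34/√(8·9.109×10^-31·1.890×10^-19) = 1.13×10^-9 m = 1.13 nm.

L = 1.13 nm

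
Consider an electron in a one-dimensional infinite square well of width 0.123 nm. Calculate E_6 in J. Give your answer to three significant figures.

E_6 = 1.43×10^-16 J

For an infinite well E_n = n²h²/(8m_eL²), so E_1 = h²/(8m_eL²) = (6.626×10^-34)²/(8·9.109×10^-31·(1.23×10^-10 m)²) = 3.982×10^-18 J.
Then E_6 = 6²·E_1 = 36·3.982×10^-18 J = 1.43×10^-16 J.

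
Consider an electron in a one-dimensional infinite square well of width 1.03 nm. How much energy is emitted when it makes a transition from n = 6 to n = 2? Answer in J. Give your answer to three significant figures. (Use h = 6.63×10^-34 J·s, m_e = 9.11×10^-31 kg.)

E_1 = h²/(8m_eL²) = 5.685×10^-20 J.
|ΔE| = |6² − 2²|·E_1 = 32·5.685×10^-20 J = 1.82×10^-18 J.

|ΔE| = 1.82×10^-18 J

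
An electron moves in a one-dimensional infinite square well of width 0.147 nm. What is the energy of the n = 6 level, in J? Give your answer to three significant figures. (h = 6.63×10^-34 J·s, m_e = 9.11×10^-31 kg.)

For an infinite well E_n = n²h²/(8m_eL²), so E_1 = h²/(8m_eL²) = (6.63×10^-34)²/(8·9.11×10^-31·(1.47×10^-10 m)²) = 2.791×10^-18 J.
Then E_6 = 6²·E_1 = 36·2.791×10^-18 J = 1.00×10^-16 J.

E_6 = 1.00×10^-16 J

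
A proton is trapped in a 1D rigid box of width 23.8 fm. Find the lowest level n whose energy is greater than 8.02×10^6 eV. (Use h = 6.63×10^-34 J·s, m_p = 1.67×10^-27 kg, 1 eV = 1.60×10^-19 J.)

n = 5

E_1 = h²/(8m_pL²) = 5.809×10^-14 J = 3.631×10^5 eV.
Need n² > 8.02×10^6/3.631×10^5 = 22.09, i.e. n > 4.700.
The smallest integer satisfying this is n = 5.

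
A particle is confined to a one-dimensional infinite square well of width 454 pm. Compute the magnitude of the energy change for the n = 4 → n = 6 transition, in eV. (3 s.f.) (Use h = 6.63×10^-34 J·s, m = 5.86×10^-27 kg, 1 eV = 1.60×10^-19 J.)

|ΔE| = 0.00569 eV

E_1 = h²/(8mL²) = 4.549×10^-23 J.
|ΔE| = |4² − 6²|·E_1 = 20·4.549×10^-23 J = 9.098×10^-22 J = 0.00569 eV.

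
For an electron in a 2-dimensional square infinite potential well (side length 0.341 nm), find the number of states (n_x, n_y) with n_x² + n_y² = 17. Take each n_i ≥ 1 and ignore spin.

The level has n_x² + n_y² = 17. The ordered positive-integer solutions are (1, 4), (4, 1).
That gives 2 states.

degeneracy = 2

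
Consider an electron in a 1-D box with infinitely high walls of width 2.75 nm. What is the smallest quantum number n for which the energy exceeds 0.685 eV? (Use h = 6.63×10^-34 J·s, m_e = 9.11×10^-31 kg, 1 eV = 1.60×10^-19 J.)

n = 4

E_1 = h²/(8m_eL²) = 7.975×10^-21 J = 0.04984 eV.
Need n² > 0.685/0.04984 = 13.74, i.e. n > 3.707.
The smallest integer satisfying this is n = 4.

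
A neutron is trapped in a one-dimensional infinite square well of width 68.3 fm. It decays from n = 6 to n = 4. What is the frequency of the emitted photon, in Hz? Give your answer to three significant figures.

E_1 = h²/(8m_nL²) = 7.024×10^-15 J and ΔE = (6² − 4²)E_1 = 1.405×10^-13 J.
f = ΔE/h = 1.405×10^-13/6.626×10^-34 = 2.12×10^20 Hz.

f = 2.12×10^20 Hz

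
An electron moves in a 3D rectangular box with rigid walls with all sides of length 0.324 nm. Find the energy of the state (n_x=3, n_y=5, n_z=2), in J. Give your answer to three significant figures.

E = 2.18×10^-17 J

For a 3D rectangular well E = (h²/8m_e)·Σ n_i²/L_i² = (6.626×10^-34)²/(8·9.109×10^-31) · [3²/(0.324 nm)² + 5²/(0.324 nm)² + 2²/(0.324 nm)²].
Evaluating gives E = 2.18×10^-17 J.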